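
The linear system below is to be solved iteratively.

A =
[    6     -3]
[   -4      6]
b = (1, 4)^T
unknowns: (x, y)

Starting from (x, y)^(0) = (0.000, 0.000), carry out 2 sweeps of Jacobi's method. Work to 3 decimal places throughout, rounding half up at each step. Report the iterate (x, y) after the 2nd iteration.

(0.500, 0.778)

Iteration 1:
  x = (1 - (-3)·0.000) / (6) = 0.167
  y = (4 - (-4)·0.000) / (6) = 0.667
Iteration 2:
  x = (1 - (-3)·0.667) / (6) = 0.500
  y = (4 - (-4)·0.167) / (6) = 0.778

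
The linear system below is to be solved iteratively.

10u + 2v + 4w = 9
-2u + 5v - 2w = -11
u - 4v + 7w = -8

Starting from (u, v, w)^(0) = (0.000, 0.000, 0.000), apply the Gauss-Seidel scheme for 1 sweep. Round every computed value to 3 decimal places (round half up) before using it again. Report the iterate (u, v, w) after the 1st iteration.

(0.900, -1.840, -2.323)

Iteration 1:
  u = (9 - (2)·0.000 - (4)·0.000) / (10) = 0.900
  v = (-11 - (-2)·0.900 - (-2)·0.000) / (5) = -1.840
  w = (-8 - (1)·0.900 - (-4)·-1.840) / (7) = -2.323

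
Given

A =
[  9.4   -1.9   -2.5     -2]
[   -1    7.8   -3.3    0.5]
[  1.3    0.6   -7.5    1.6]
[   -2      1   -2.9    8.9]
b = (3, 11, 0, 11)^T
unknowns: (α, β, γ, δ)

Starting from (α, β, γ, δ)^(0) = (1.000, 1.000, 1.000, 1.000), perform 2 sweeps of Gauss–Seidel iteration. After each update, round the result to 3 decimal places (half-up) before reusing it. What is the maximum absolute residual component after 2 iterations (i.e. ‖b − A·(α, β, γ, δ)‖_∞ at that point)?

0.285

Iteration 1:
  α = (3 - (-1.9)·1.000 - (-2.5)·1.000 - (-2)·1.000) / (9.4) = 1.000
  β = (11 - (-1)·1.000 - (-3.3)·1.000 - (0.5)·1.000) / (7.8) = 1.897
  γ = (0 - (1.3)·1.000 - (0.6)·1.897 - (1.6)·1.000) / (-7.5) = 0.538
  δ = (11 - (-2)·1.000 - (1)·1.897 - (-2.9)·0.538) / (8.9) = 1.423
Iteration 2:
  α = (3 - (-1.9)·1.897 - (-2.5)·0.538 - (-2)·1.423) / (9.4) = 1.148
  β = (11 - (-1)·1.148 - (-3.3)·0.538 - (0.5)·1.423) / (7.8) = 1.694
  γ = (0 - (1.3)·1.148 - (0.6)·1.694 - (1.6)·1.423) / (-7.5) = 0.638
  δ = (11 - (-2)·1.148 - (1)·1.694 - (-2.9)·0.638) / (8.9) = 1.511
Residual b − A·x = (0.044, 0.285, -0.141, 0.004); ∞-norm = 0.285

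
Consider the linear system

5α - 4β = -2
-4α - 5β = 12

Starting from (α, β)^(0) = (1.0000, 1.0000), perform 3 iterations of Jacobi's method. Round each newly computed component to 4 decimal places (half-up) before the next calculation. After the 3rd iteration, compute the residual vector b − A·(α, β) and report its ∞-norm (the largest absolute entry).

10.7520

Iteration 1:
  α = (-2 - (-4)·1.0000) / (5) = 0.4000
  β = (12 - (-4)·1.0000) / (-5) = -3.2000
Iteration 2:
  α = (-2 - (-4)·-3.2000) / (5) = -2.9600
  β = (12 - (-4)·0.4000) / (-5) = -2.7200
Iteration 3:
  α = (-2 - (-4)·-2.7200) / (5) = -2.5760
  β = (12 - (-4)·-2.9600) / (-5) = -0.0320
Residual b − A·x = (10.7520, 1.5360); ∞-norm = 10.7520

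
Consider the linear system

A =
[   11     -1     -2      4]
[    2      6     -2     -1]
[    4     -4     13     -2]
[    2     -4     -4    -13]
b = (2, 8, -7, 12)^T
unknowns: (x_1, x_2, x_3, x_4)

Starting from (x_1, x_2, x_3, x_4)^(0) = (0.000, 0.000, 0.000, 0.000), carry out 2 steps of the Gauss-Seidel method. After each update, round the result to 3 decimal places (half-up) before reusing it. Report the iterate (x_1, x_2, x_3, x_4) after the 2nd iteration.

(0.706, 0.826, -0.690, -0.856)

Iteration 1:
  x_1 = (2 - (-1)·0.000 - (-2)·0.000 - (4)·0.000) / (11) = 0.182
  x_2 = (8 - (2)·0.182 - (-2)·0.000 - (-1)·0.000) / (6) = 1.273
  x_3 = (-7 - (4)·0.182 - (-4)·1.273 - (-2)·0.000) / (13) = -0.203
  x_4 = (12 - (2)·0.182 - (-4)·1.273 - (-4)·-0.203) / (-13) = -1.224
Iteration 2:
  x_1 = (2 - (-1)·1.273 - (-2)·-0.203 - (4)·-1.224) / (11) = 0.706
  x_2 = (8 - (2)·0.706 - (-2)·-0.203 - (-1)·-1.224) / (6) = 0.826
  x_3 = (-7 - (4)·0.706 - (-4)·0.826 - (-2)·-1.224) / (13) = -0.690
  x_4 = (12 - (2)·0.706 - (-4)·0.826 - (-4)·-0.690) / (-13) = -0.856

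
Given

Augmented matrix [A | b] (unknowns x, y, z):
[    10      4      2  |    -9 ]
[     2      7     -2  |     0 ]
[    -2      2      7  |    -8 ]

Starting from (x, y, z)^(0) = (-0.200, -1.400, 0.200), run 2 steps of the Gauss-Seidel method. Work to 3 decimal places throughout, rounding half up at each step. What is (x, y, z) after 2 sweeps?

(-0.707, -0.169, -1.297)

Iteration 1:
  x = (-9 - (4)·-1.400 - (2)·0.200) / (10) = -0.380
  y = (0 - (2)·-0.380 - (-2)·0.200) / (7) = 0.166
  z = (-8 - (-2)·-0.380 - (2)·0.166) / (7) = -1.299
Iteration 2:
  x = (-9 - (4)·0.166 - (2)·-1.299) / (10) = -0.707
  y = (0 - (2)·-0.707 - (-2)·-1.299) / (7) = -0.169
  z = (-8 - (-2)·-0.707 - (2)·-0.169) / (7) = -1.297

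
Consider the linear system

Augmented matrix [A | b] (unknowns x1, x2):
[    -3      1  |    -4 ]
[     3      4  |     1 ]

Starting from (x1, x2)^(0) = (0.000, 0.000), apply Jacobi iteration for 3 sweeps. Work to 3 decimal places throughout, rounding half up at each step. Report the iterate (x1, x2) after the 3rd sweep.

Iteration 1:
  x1 = (-4 - (1)·0.000) / (-3) = 1.333
  x2 = (1 - (3)·0.000) / (4) = 0.250
Iteration 2:
  x1 = (-4 - (1)·0.250) / (-3) = 1.417
  x2 = (1 - (3)·1.333) / (4) = -0.750
Iteration 3:
  x1 = (-4 - (1)·-0.750) / (-3) = 1.083
  x2 = (1 - (3)·1.417) / (4) = -0.813

(1.083, -0.813)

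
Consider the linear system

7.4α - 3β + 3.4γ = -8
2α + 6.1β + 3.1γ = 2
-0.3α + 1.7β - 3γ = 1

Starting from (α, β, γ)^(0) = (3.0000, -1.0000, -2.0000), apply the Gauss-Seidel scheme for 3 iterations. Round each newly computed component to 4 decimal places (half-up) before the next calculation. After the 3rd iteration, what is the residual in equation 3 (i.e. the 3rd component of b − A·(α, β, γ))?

0.0000

Iteration 1:
  α = (-8 - (-3)·-1.0000 - (3.4)·-2.0000) / (7.4) = -0.5676
  β = (2 - (2)·-0.5676 - (3.1)·-2.0000) / (6.1) = 1.5304
  γ = (1 - (-0.3)·-0.5676 - (1.7)·1.5304) / (-3) = 0.5907
Iteration 2:
  α = (-8 - (-3)·1.5304 - (3.4)·0.5907) / (7.4) = -0.7321
  β = (2 - (2)·-0.7321 - (3.1)·0.5907) / (6.1) = 0.2677
  γ = (1 - (-0.3)·-0.7321 - (1.7)·0.2677) / (-3) = -0.1084
Iteration 3:
  α = (-8 - (-3)·0.2677 - (3.4)·-0.1084) / (7.4) = -0.9227
  β = (2 - (2)·-0.9227 - (3.1)·-0.1084) / (6.1) = 0.6855
  γ = (1 - (-0.3)·-0.9227 - (1.7)·0.6855) / (-3) = 0.1474
Residual b − A·x = (0.3833, -0.7931, 0.0000)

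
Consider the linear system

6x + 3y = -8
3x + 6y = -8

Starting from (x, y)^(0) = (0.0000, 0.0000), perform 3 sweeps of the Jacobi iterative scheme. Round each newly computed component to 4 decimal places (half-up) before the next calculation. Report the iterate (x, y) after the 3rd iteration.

Iteration 1:
  x = (-8 - (3)·0.0000) / (6) = -1.3333
  y = (-8 - (3)·0.0000) / (6) = -1.3333
Iteration 2:
  x = (-8 - (3)·-1.3333) / (6) = -0.6667
  y = (-8 - (3)·-1.3333) / (6) = -0.6667
Iteration 3:
  x = (-8 - (3)·-0.6667) / (6) = -1.0000
  y = (-8 - (3)·-0.6667) / (6) = -1.0000

(-1.0000, -1.0000)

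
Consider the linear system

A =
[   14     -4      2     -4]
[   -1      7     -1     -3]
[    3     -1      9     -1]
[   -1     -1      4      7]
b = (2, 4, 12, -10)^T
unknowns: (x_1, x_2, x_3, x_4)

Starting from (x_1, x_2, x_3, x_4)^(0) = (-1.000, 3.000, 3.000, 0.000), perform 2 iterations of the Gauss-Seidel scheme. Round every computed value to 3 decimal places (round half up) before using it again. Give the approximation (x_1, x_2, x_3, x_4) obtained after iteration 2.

(-0.275, -0.108, 1.200, -2.169)

Iteration 1:
  x_1 = (2 - (-4)·3.000 - (2)·3.000 - (-4)·0.000) / (14) = 0.571
  x_2 = (4 - (-1)·0.571 - (-1)·3.000 - (-3)·0.000) / (7) = 1.082
  x_3 = (12 - (3)·0.571 - (-1)·1.082 - (-1)·0.000) / (9) = 1.263
  x_4 = (-10 - (-1)·0.571 - (-1)·1.082 - (4)·1.263) / (7) = -1.914
Iteration 2:
  x_1 = (2 - (-4)·1.082 - (2)·1.263 - (-4)·-1.914) / (14) = -0.275
  x_2 = (4 - (-1)·-0.275 - (-1)·1.263 - (-3)·-1.914) / (7) = -0.108
  x_3 = (12 - (3)·-0.275 - (-1)·-0.108 - (-1)·-1.914) / (9) = 1.200
  x_4 = (-10 - (-1)·-0.275 - (-1)·-0.108 - (4)·1.200) / (7) = -2.169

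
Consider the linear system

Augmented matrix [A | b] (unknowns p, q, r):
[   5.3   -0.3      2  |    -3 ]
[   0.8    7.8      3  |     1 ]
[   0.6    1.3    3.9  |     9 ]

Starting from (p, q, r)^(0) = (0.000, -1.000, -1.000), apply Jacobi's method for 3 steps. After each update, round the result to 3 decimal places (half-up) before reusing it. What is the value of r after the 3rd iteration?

Iteration 1:
  p = (-3 - (-0.3)·-1.000 - (2)·-1.000) / (5.3) = -0.245
  q = (1 - (0.8)·0.000 - (3)·-1.000) / (7.8) = 0.513
  r = (9 - (0.6)·0.000 - (1.3)·-1.000) / (3.9) = 2.641
Iteration 2:
  p = (-3 - (-0.3)·0.513 - (2)·2.641) / (5.3) = -1.534
  q = (1 - (0.8)·-0.245 - (3)·2.641) / (7.8) = -0.862
  r = (9 - (0.6)·-0.245 - (1.3)·0.513) / (3.9) = 2.174
Iteration 3:
  p = (-3 - (-0.3)·-0.862 - (2)·2.174) / (5.3) = -1.435
  q = (1 - (0.8)·-1.534 - (3)·2.174) / (7.8) = -0.551
  r = (9 - (0.6)·-1.534 - (1.3)·-0.862) / (3.9) = 2.831

2.831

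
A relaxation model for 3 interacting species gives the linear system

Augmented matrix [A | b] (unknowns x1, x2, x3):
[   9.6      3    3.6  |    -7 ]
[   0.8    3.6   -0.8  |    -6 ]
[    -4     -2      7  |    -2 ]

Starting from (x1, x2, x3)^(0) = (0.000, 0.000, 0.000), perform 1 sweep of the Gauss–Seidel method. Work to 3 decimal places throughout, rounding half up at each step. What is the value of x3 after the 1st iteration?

Iteration 1:
  x1 = (-7 - (3)·0.000 - (3.6)·0.000) / (9.6) = -0.729
  x2 = (-6 - (0.8)·-0.729 - (-0.8)·0.000) / (3.6) = -1.505
  x3 = (-2 - (-4)·-0.729 - (-2)·-1.505) / (7) = -1.132

-1.132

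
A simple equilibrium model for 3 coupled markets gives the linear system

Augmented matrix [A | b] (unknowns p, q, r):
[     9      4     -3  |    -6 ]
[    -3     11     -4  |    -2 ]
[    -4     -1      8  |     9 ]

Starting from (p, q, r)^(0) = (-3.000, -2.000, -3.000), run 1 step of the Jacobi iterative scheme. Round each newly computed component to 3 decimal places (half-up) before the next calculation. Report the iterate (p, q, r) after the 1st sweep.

Iteration 1:
  p = (-6 - (4)·-2.000 - (-3)·-3.000) / (9) = -0.778
  q = (-2 - (-3)·-3.000 - (-4)·-3.000) / (11) = -2.091
  r = (9 - (-4)·-3.000 - (-1)·-2.000) / (8) = -0.625

(-0.778, -2.091, -0.625)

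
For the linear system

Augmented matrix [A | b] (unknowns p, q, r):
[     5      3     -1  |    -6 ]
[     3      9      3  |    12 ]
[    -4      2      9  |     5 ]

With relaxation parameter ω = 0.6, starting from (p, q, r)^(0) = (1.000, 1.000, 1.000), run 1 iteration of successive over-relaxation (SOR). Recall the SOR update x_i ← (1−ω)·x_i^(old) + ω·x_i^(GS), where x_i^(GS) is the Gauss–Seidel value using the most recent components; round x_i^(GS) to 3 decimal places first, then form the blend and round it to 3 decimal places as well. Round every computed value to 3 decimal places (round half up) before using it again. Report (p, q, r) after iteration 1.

(-0.560, 1.112, 0.436)

Iteration 1:
  p: GS value = (-6 - (3)·1.000 - (-1)·1.000) / (5) = -1.600;  p ← (1−ω)·1.000 + ω·-1.600 = -0.560
  q: GS value = (12 - (3)·-0.560 - (3)·1.000) / (9) = 1.187;  q ← (1−ω)·1.000 + ω·1.187 = 1.112
  r: GS value = (5 - (-4)·-0.560 - (2)·1.112) / (9) = 0.060;  r ← (1−ω)·1.000 + ω·0.060 = 0.436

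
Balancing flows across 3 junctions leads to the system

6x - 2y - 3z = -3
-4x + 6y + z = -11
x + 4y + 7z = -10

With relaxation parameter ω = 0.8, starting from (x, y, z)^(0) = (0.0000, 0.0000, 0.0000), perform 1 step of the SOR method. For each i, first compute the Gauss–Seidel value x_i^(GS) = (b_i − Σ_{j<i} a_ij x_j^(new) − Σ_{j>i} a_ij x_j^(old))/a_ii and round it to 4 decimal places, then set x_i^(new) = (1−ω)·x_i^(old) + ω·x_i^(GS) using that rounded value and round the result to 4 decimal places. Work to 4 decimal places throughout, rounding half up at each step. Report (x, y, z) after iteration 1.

(-0.4000, -1.6800, -0.3291)

Iteration 1:
  x: GS value = (-3 - (-2)·0.0000 - (-3)·0.0000) / (6) = -0.5000;  x ← (1−ω)·0.0000 + ω·-0.5000 = -0.4000
  y: GS value = (-11 - (-4)·-0.4000 - (1)·0.0000) / (6) = -2.1000;  y ← (1−ω)·0.0000 + ω·-2.1000 = -1.6800
  z: GS value = (-10 - (1)·-0.4000 - (4)·-1.6800) / (7) = -0.4114;  z ← (1−ω)·0.0000 + ω·-0.4114 = -0.3291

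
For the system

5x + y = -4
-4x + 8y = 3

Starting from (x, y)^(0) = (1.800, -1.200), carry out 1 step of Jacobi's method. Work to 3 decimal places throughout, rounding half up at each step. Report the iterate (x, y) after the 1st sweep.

(-0.560, 1.275)

Iteration 1:
  x = (-4 - (1)·-1.200) / (5) = -0.560
  y = (3 - (-4)·1.800) / (8) = 1.275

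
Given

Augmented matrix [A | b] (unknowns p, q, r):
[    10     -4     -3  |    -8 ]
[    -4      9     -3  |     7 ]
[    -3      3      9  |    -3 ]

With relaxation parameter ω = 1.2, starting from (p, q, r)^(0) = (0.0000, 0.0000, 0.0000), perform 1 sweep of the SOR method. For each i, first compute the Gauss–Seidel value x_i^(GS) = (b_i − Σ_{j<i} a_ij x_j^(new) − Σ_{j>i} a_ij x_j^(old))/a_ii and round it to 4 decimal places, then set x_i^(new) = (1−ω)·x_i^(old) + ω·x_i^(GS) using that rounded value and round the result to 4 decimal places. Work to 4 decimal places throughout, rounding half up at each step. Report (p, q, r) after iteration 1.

(-0.9600, 0.4213, -0.9526)

Iteration 1:
  p: GS value = (-8 - (-4)·0.0000 - (-3)·0.0000) / (10) = -0.8000;  p ← (1−ω)·0.0000 + ω·-0.8000 = -0.9600
  q: GS value = (7 - (-4)·-0.9600 - (-3)·0.0000) / (9) = 0.3511;  q ← (1−ω)·0.0000 + ω·0.3511 = 0.4213
  r: GS value = (-3 - (-3)·-0.9600 - (3)·0.4213) / (9) = -0.7938;  r ← (1−ω)·0.0000 + ω·-0.7938 = -0.9526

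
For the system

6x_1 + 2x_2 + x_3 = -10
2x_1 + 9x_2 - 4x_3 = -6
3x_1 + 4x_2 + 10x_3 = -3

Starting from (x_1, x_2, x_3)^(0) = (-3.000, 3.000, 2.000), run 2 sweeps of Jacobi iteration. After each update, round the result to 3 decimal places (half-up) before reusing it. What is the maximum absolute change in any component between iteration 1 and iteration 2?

1.156

Iteration 1:
  x_1 = (-10 - (2)·3.000 - (1)·2.000) / (6) = -3.000
  x_2 = (-6 - (2)·-3.000 - (-4)·2.000) / (9) = 0.889
  x_3 = (-3 - (3)·-3.000 - (4)·3.000) / (10) = -0.600
Iteration 2:
  x_1 = (-10 - (2)·0.889 - (1)·-0.600) / (6) = -1.863
  x_2 = (-6 - (2)·-3.000 - (-4)·-0.600) / (9) = -0.267
  x_3 = (-3 - (3)·-3.000 - (4)·0.889) / (10) = 0.244
Change: (1.137, -1.156, 0.844) → max |·| = 1.156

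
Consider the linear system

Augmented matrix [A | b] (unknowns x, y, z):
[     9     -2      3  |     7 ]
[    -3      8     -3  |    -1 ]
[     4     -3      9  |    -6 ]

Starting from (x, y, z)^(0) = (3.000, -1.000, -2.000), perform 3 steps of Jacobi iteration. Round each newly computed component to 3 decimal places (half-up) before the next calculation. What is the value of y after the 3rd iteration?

0.057

Iteration 1:
  x = (7 - (-2)·-1.000 - (3)·-2.000) / (9) = 1.222
  y = (-1 - (-3)·3.000 - (-3)·-2.000) / (8) = 0.250
  z = (-6 - (4)·3.000 - (-3)·-1.000) / (9) = -2.333
Iteration 2:
  x = (7 - (-2)·0.250 - (3)·-2.333) / (9) = 1.611
  y = (-1 - (-3)·1.222 - (-3)·-2.333) / (8) = -0.542
  z = (-6 - (4)·1.222 - (-3)·0.250) / (9) = -1.126
Iteration 3:
  x = (7 - (-2)·-0.542 - (3)·-1.126) / (9) = 1.033
  y = (-1 - (-3)·1.611 - (-3)·-1.126) / (8) = 0.057
  z = (-6 - (4)·1.611 - (-3)·-0.542) / (9) = -1.563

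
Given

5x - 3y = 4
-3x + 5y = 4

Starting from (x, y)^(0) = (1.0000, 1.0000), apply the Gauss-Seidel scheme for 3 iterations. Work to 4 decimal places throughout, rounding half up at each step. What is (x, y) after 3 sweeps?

Iteration 1:
  x = (4 - (-3)·1.0000) / (5) = 1.4000
  y = (4 - (-3)·1.4000) / (5) = 1.6400
Iteration 2:
  x = (4 - (-3)·1.6400) / (5) = 1.7840
  y = (4 - (-3)·1.7840) / (5) = 1.8704
Iteration 3:
  x = (4 - (-3)·1.8704) / (5) = 1.9222
  y = (4 - (-3)·1.9222) / (5) = 1.9533

(1.9222, 1.9533)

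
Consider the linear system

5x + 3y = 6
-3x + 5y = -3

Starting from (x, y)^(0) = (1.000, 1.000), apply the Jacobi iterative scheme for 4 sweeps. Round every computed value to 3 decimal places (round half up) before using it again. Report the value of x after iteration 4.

Iteration 1:
  x = (6 - (3)·1.000) / (5) = 0.600
  y = (-3 - (-3)·1.000) / (5) = 0.000
Iteration 2:
  x = (6 - (3)·0.000) / (5) = 1.200
  y = (-3 - (-3)·0.600) / (5) = -0.240
Iteration 3:
  x = (6 - (3)·-0.240) / (5) = 1.344
  y = (-3 - (-3)·1.200) / (5) = 0.120
Iteration 4:
  x = (6 - (3)·0.120) / (5) = 1.128
  y = (-3 - (-3)·1.344) / (5) = 0.206

1.128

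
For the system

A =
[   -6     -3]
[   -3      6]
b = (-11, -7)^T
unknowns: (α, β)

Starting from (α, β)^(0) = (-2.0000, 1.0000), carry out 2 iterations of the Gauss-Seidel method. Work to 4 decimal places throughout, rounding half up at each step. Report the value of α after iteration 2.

Iteration 1:
  α = (-11 - (-3)·1.0000) / (-6) = 1.3333
  β = (-7 - (-3)·1.3333) / (6) = -0.5000
Iteration 2:
  α = (-11 - (-3)·-0.5000) / (-6) = 2.0833
  β = (-7 - (-3)·2.0833) / (6) = -0.1250

2.0833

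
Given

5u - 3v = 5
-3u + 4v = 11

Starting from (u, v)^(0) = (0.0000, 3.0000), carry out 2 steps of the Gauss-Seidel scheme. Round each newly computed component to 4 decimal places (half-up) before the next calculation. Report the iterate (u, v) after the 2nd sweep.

Iteration 1:
  u = (5 - (-3)·3.0000) / (5) = 2.8000
  v = (11 - (-3)·2.8000) / (4) = 4.8500
Iteration 2:
  u = (5 - (-3)·4.8500) / (5) = 3.9100
  v = (11 - (-3)·3.9100) / (4) = 5.6825

(3.9100, 5.6825)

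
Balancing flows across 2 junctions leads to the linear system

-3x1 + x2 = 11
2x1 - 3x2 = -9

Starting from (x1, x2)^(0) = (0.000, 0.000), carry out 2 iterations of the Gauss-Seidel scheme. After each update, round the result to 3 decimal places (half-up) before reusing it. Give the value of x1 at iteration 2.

Iteration 1:
  x1 = (11 - (1)·0.000) / (-3) = -3.667
  x2 = (-9 - (2)·-3.667) / (-3) = 0.555
Iteration 2:
  x1 = (11 - (1)·0.555) / (-3) = -3.482
  x2 = (-9 - (2)·-3.482) / (-3) = 0.679

-3.482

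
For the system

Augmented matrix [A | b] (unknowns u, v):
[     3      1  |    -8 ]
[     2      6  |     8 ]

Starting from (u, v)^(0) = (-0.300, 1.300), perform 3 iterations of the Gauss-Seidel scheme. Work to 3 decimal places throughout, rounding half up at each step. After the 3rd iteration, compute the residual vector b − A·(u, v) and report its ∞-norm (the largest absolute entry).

Iteration 1:
  u = (-8 - (1)·1.300) / (3) = -3.100
  v = (8 - (2)·-3.100) / (6) = 2.367
Iteration 2:
  u = (-8 - (1)·2.367) / (3) = -3.456
  v = (8 - (2)·-3.456) / (6) = 2.485
Iteration 3:
  u = (-8 - (1)·2.485) / (3) = -3.495
  v = (8 - (2)·-3.495) / (6) = 2.498
Residual b − A·x = (-0.013, 0.002); ∞-norm = 0.013

0.013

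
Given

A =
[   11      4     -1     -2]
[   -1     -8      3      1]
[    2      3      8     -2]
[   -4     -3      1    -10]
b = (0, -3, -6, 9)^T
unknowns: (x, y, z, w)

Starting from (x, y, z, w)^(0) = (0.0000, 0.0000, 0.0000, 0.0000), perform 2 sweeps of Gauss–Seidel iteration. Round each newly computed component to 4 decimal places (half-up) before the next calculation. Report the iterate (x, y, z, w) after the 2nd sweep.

Iteration 1:
  x = (0 - (4)·0.0000 - (-1)·0.0000 - (-2)·0.0000) / (11) = 0.0000
  y = (-3 - (-1)·0.0000 - (3)·0.0000 - (1)·0.0000) / (-8) = 0.3750
  z = (-6 - (2)·0.0000 - (3)·0.3750 - (-2)·0.0000) / (8) = -0.8906
  w = (9 - (-4)·0.0000 - (-3)·0.3750 - (1)·-0.8906) / (-10) = -1.1016
Iteration 2:
  x = (0 - (4)·0.3750 - (-1)·-0.8906 - (-2)·-1.1016) / (11) = -0.4176
  y = (-3 - (-1)·-0.4176 - (3)·-0.8906 - (1)·-1.1016) / (-8) = -0.0445
  z = (-6 - (2)·-0.4176 - (3)·-0.0445 - (-2)·-1.1016) / (8) = -0.9043
  w = (9 - (-4)·-0.4176 - (-3)·-0.0445 - (1)·-0.9043) / (-10) = -0.8100

(-0.4176, -0.0445, -0.9043, -0.8100)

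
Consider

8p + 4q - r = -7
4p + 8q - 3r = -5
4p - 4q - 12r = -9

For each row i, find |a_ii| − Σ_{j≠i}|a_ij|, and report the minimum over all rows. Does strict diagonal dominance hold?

1

row 1: |8| − (4+1) = 3
row 2: |8| − (4+3) = 1
row 3: |-12| − (4+4) = 4
minimum over rows = 1 → strictly diagonally dominant (convergence guaranteed)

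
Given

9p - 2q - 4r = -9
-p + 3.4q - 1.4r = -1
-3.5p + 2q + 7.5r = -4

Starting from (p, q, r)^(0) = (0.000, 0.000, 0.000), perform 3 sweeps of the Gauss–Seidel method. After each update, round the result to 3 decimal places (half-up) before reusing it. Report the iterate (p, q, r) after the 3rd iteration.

(-1.662, -1.173, -0.996)

Iteration 1:
  p = (-9 - (-2)·0.000 - (-4)·0.000) / (9) = -1.000
  q = (-1 - (-1)·-1.000 - (-1.4)·0.000) / (3.4) = -0.588
  r = (-4 - (-3.5)·-1.000 - (2)·-0.588) / (7.5) = -0.843
Iteration 2:
  p = (-9 - (-2)·-0.588 - (-4)·-0.843) / (9) = -1.505
  q = (-1 - (-1)·-1.505 - (-1.4)·-0.843) / (3.4) = -1.084
  r = (-4 - (-3.5)·-1.505 - (2)·-1.084) / (7.5) = -0.947
Iteration 3:
  p = (-9 - (-2)·-1.084 - (-4)·-0.947) / (9) = -1.662
  q = (-1 - (-1)·-1.662 - (-1.4)·-0.947) / (3.4) = -1.173
  r = (-4 - (-3.5)·-1.662 - (2)·-1.173) / (7.5) = -0.996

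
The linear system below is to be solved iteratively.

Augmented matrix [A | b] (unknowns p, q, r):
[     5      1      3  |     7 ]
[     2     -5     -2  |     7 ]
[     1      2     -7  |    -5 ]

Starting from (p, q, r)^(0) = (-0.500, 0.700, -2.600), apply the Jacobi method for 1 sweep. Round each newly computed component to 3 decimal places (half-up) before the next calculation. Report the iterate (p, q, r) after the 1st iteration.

(2.820, -0.560, 0.843)

Iteration 1:
  p = (7 - (1)·0.700 - (3)·-2.600) / (5) = 2.820
  q = (7 - (2)·-0.500 - (-2)·-2.600) / (-5) = -0.560
  r = (-5 - (1)·-0.500 - (2)·0.700) / (-7) = 0.843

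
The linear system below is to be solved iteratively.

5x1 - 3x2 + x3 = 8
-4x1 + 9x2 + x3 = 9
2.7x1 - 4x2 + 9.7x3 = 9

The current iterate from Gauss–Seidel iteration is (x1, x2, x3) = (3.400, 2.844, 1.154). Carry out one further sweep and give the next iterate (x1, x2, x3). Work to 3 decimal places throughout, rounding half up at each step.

One sweep:
  x1 = (8 - (-3)·2.844 - (1)·1.154) / (5) = 3.076
  x2 = (9 - (-4)·3.076 - (1)·1.154) / (9) = 2.239
  x3 = (9 - (2.7)·3.076 - (-4)·2.239) / (9.7) = 0.995

(3.076, 2.239, 0.995)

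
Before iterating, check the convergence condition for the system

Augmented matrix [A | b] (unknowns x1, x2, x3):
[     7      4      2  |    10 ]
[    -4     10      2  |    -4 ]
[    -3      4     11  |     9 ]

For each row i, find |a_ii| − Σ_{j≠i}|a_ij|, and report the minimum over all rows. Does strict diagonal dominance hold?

row 1: |7| − (4+2) = 1
row 2: |10| − (4+2) = 4
row 3: |11| − (3+4) = 4
minimum over rows = 1 → strictly diagonally dominant (convergence guaranteed)

1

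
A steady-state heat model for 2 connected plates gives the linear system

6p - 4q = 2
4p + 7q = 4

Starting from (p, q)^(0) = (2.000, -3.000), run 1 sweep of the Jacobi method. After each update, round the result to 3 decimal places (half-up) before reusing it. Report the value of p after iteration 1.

Iteration 1:
  p = (2 - (-4)·-3.000) / (6) = -1.667
  q = (4 - (4)·2.000) / (7) = -0.571

-1.667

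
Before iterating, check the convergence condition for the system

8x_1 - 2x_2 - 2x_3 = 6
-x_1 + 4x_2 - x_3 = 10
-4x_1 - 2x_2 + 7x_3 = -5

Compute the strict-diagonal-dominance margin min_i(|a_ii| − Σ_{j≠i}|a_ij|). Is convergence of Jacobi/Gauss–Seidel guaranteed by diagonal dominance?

row 1: |8| − (2+2) = 4
row 2: |4| − (1+1) = 2
row 3: |7| − (4+2) = 1
minimum over rows = 1 → strictly diagonally dominant (convergence guaranteed)

1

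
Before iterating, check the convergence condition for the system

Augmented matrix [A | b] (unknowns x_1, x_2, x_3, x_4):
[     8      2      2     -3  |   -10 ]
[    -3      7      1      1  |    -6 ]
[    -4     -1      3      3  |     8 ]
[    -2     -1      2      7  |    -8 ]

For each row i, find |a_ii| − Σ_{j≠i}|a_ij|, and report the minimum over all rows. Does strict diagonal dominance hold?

-5

row 1: |8| − (2+2+3) = 1
row 2: |7| − (3+1+1) = 2
row 3: |3| − (4+1+3) = -5
row 4: |7| − (2+1+2) = 2
minimum over rows = -5 → not strictly diagonally dominant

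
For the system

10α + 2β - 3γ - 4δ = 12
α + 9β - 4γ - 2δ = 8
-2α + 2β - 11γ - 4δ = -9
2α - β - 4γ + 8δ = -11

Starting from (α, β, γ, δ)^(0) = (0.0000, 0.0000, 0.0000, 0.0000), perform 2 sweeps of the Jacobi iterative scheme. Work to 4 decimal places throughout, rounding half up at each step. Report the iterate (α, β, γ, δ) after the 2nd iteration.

(0.7177, 0.8136, 1.2616, -1.1548)

Iteration 1:
  α = (12 - (2)·0.0000 - (-3)·0.0000 - (-4)·0.0000) / (10) = 1.2000
  β = (8 - (1)·0.0000 - (-4)·0.0000 - (-2)·0.0000) / (9) = 0.8889
  γ = (-9 - (-2)·0.0000 - (2)·0.0000 - (-4)·0.0000) / (-11) = 0.8182
  δ = (-11 - (2)·0.0000 - (-1)·0.0000 - (-4)·0.0000) / (8) = -1.3750
Iteration 2:
  α = (12 - (2)·0.8889 - (-3)·0.8182 - (-4)·-1.3750) / (10) = 0.7177
  β = (8 - (1)·1.2000 - (-4)·0.8182 - (-2)·-1.3750) / (9) = 0.8136
  γ = (-9 - (-2)·1.2000 - (2)·0.8889 - (-4)·-1.3750) / (-11) = 1.2616
  δ = (-11 - (2)·1.2000 - (-1)·0.8889 - (-4)·0.8182) / (8) = -1.1548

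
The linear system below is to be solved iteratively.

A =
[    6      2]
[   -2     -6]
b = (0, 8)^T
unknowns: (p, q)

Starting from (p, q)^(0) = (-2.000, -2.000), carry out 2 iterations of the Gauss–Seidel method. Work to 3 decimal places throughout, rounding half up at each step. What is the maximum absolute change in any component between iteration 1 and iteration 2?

0.148

Iteration 1:
  p = (0 - (2)·-2.000) / (6) = 0.667
  q = (8 - (-2)·0.667) / (-6) = -1.556
Iteration 2:
  p = (0 - (2)·-1.556) / (6) = 0.519
  q = (8 - (-2)·0.519) / (-6) = -1.506
Change: (-0.148, 0.050) → max |·| = 0.148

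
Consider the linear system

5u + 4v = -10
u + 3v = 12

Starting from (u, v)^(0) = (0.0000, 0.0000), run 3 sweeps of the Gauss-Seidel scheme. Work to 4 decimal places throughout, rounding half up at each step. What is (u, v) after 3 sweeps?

(-6.7289, 6.2430)

Iteration 1:
  u = (-10 - (4)·0.0000) / (5) = -2.0000
  v = (12 - (1)·-2.0000) / (3) = 4.6667
Iteration 2:
  u = (-10 - (4)·4.6667) / (5) = -5.7334
  v = (12 - (1)·-5.7334) / (3) = 5.9111
Iteration 3:
  u = (-10 - (4)·5.9111) / (5) = -6.7289
  v = (12 - (1)·-6.7289) / (3) = 6.2430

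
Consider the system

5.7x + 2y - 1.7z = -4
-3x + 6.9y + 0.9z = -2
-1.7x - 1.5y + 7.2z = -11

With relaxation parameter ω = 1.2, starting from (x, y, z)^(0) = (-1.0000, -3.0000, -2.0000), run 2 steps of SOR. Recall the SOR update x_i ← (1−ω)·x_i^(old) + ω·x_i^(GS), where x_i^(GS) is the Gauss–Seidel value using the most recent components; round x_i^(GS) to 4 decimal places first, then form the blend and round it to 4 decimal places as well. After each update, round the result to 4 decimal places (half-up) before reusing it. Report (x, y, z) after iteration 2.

Iteration 1:
  x: GS value = (-4 - (2)·-3.0000 - (-1.7)·-2.0000) / (5.7) = -0.2456;  x ← (1−ω)·-1.0000 + ω·-0.2456 = -0.0947
  y: GS value = (-2 - (-3)·-0.0947 - (0.9)·-2.0000) / (6.9) = -0.0702;  y ← (1−ω)·-3.0000 + ω·-0.0702 = 0.5158
  z: GS value = (-11 - (-1.7)·-0.0947 - (-1.5)·0.5158) / (7.2) = -1.4427;  z ← (1−ω)·-2.0000 + ω·-1.4427 = -1.3312
Iteration 2:
  x: GS value = (-4 - (2)·0.5158 - (-1.7)·-1.3312) / (5.7) = -1.2798;  x ← (1−ω)·-0.0947 + ω·-1.2798 = -1.5168
  y: GS value = (-2 - (-3)·-1.5168 - (0.9)·-1.3312) / (6.9) = -0.7757;  y ← (1−ω)·0.5158 + ω·-0.7757 = -1.0340
  z: GS value = (-11 - (-1.7)·-1.5168 - (-1.5)·-1.0340) / (7.2) = -2.1013;  z ← (1−ω)·-1.3312 + ω·-2.1013 = -2.2553

(-1.5168, -1.0340, -2.2553)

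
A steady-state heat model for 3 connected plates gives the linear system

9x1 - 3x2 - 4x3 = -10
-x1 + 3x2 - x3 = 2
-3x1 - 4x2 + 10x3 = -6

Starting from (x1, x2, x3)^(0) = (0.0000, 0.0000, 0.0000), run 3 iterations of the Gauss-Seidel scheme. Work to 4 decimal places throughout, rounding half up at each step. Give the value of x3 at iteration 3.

-1.1621

Iteration 1:
  x1 = (-10 - (-3)·0.0000 - (-4)·0.0000) / (9) = -1.1111
  x2 = (2 - (-1)·-1.1111 - (-1)·0.0000) / (3) = 0.2963
  x3 = (-6 - (-3)·-1.1111 - (-4)·0.2963) / (10) = -0.8148
Iteration 2:
  x1 = (-10 - (-3)·0.2963 - (-4)·-0.8148) / (9) = -1.3745
  x2 = (2 - (-1)·-1.3745 - (-1)·-0.8148) / (3) = -0.0631
  x3 = (-6 - (-3)·-1.3745 - (-4)·-0.0631) / (10) = -1.0376
Iteration 3:
  x1 = (-10 - (-3)·-0.0631 - (-4)·-1.0376) / (9) = -1.5933
  x2 = (2 - (-1)·-1.5933 - (-1)·-1.0376) / (3) = -0.2103
  x3 = (-6 - (-3)·-1.5933 - (-4)·-0.2103) / (10) = -1.1621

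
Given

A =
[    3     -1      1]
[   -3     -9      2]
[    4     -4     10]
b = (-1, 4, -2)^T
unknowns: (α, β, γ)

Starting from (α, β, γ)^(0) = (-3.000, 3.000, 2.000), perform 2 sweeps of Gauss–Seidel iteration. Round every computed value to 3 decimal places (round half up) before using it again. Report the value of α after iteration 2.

-0.267

Iteration 1:
  α = (-1 - (-1)·3.000 - (1)·2.000) / (3) = 0.000
  β = (4 - (-3)·0.000 - (2)·2.000) / (-9) = 0.000
  γ = (-2 - (4)·0.000 - (-4)·0.000) / (10) = -0.200
Iteration 2:
  α = (-1 - (-1)·0.000 - (1)·-0.200) / (3) = -0.267
  β = (4 - (-3)·-0.267 - (2)·-0.200) / (-9) = -0.400
  γ = (-2 - (4)·-0.267 - (-4)·-0.400) / (10) = -0.253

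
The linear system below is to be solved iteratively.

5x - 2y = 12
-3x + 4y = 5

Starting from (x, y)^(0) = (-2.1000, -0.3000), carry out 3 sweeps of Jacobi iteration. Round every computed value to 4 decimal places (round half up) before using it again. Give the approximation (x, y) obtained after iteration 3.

(3.5840, 2.9525)

Iteration 1:
  x = (12 - (-2)·-0.3000) / (5) = 2.2800
  y = (5 - (-3)·-2.1000) / (4) = -0.3250
Iteration 2:
  x = (12 - (-2)·-0.3250) / (5) = 2.2700
  y = (5 - (-3)·2.2800) / (4) = 2.9600
Iteration 3:
  x = (12 - (-2)·2.9600) / (5) = 3.5840
  y = (5 - (-3)·2.2700) / (4) = 2.9525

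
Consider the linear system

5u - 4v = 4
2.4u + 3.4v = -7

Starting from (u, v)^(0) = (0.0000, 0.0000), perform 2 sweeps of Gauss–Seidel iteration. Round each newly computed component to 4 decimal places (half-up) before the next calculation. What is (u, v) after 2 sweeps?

(-1.2988, -1.1420)

Iteration 1:
  u = (4 - (-4)·0.0000) / (5) = 0.8000
  v = (-7 - (2.4)·0.8000) / (3.4) = -2.6235
Iteration 2:
  u = (4 - (-4)·-2.6235) / (5) = -1.2988
  v = (-7 - (2.4)·-1.2988) / (3.4) = -1.1420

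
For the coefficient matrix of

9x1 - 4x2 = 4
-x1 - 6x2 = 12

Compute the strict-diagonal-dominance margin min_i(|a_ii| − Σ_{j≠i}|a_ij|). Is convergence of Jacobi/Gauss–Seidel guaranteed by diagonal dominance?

5

row 1: |9| − (4) = 5
row 2: |-6| − (1) = 5
minimum over rows = 5 → strictly diagonally dominant (convergence guaranteed)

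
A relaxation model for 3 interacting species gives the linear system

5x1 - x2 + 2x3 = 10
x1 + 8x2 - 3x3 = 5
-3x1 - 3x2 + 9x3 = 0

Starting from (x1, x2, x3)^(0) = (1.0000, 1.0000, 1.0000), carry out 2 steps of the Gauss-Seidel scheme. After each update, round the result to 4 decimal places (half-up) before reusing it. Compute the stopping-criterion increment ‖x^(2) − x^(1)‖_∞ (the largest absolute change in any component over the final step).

0.0546

Iteration 1:
  x1 = (10 - (-1)·1.0000 - (2)·1.0000) / (5) = 1.8000
  x2 = (5 - (1)·1.8000 - (-3)·1.0000) / (8) = 0.7750
  x3 = (0 - (-3)·1.8000 - (-3)·0.7750) / (9) = 0.8583
Iteration 2:
  x1 = (10 - (-1)·0.7750 - (2)·0.8583) / (5) = 1.8117
  x2 = (5 - (1)·1.8117 - (-3)·0.8583) / (8) = 0.7204
  x3 = (0 - (-3)·1.8117 - (-3)·0.7204) / (9) = 0.8440
Change: (0.0117, -0.0546, -0.0143) → max |·| = 0.0546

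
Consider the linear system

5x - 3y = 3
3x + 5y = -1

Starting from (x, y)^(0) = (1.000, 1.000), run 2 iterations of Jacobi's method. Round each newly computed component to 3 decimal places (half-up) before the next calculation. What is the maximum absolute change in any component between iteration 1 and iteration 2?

1.080

Iteration 1:
  x = (3 - (-3)·1.000) / (5) = 1.200
  y = (-1 - (3)·1.000) / (5) = -0.800
Iteration 2:
  x = (3 - (-3)·-0.800) / (5) = 0.120
  y = (-1 - (3)·1.200) / (5) = -0.920
Change: (-1.080, -0.120) → max |·| = 1.080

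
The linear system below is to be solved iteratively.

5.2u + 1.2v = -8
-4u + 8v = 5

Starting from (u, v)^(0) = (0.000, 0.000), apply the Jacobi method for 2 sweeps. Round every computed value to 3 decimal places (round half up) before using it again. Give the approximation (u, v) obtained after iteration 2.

(-1.683, -0.144)

Iteration 1:
  u = (-8 - (1.2)·0.000) / (5.2) = -1.538
  v = (5 - (-4)·0.000) / (8) = 0.625
Iteration 2:
  u = (-8 - (1.2)·0.625) / (5.2) = -1.683
  v = (5 - (-4)·-1.538) / (8) = -0.144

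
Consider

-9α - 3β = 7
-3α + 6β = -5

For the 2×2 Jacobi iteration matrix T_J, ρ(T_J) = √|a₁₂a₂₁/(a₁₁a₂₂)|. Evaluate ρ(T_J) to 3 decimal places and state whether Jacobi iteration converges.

0.408

a₁₂a₂₁/(a₁₁a₂₂) = (-3)·(-3) / ((-9)·(6)) = -0.166667
ρ = √|-0.166667| = √0.166667 = 0.408
ρ < 1, so Jacobi converges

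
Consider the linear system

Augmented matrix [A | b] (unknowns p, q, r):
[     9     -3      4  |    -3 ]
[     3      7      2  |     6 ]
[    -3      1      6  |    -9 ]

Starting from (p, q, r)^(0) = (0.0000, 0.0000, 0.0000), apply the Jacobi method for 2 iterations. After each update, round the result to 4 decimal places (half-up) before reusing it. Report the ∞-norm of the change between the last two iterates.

Iteration 1:
  p = (-3 - (-3)·0.0000 - (4)·0.0000) / (9) = -0.3333
  q = (6 - (3)·0.0000 - (2)·0.0000) / (7) = 0.8571
  r = (-9 - (-3)·0.0000 - (1)·0.0000) / (6) = -1.5000
Iteration 2:
  p = (-3 - (-3)·0.8571 - (4)·-1.5000) / (9) = 0.6190
  q = (6 - (3)·-0.3333 - (2)·-1.5000) / (7) = 1.4286
  r = (-9 - (-3)·-0.3333 - (1)·0.8571) / (6) = -1.8095
Change: (0.9523, 0.5715, -0.3095) → max |·| = 0.9523

0.9523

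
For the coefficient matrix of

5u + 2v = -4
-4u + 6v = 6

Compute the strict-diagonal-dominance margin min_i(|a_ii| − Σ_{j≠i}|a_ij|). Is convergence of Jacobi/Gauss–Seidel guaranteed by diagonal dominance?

row 1: |5| − (2) = 3
row 2: |6| − (4) = 2
minimum over rows = 2 → strictly diagonally dominant (convergence guaranteed)

2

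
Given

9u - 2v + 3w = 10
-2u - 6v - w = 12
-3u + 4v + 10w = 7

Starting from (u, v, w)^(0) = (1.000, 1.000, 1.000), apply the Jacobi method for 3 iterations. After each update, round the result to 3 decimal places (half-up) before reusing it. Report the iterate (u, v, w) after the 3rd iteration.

(-0.096, -2.452, 1.780)

Iteration 1:
  u = (10 - (-2)·1.000 - (3)·1.000) / (9) = 1.000
  v = (12 - (-2)·1.000 - (-1)·1.000) / (-6) = -2.500
  w = (7 - (-3)·1.000 - (4)·1.000) / (10) = 0.600
Iteration 2:
  u = (10 - (-2)·-2.500 - (3)·0.600) / (9) = 0.356
  v = (12 - (-2)·1.000 - (-1)·0.600) / (-6) = -2.433
  w = (7 - (-3)·1.000 - (4)·-2.500) / (10) = 2.000
Iteration 3:
  u = (10 - (-2)·-2.433 - (3)·2.000) / (9) = -0.096
  v = (12 - (-2)·0.356 - (-1)·2.000) / (-6) = -2.452
  w = (7 - (-3)·0.356 - (4)·-2.433) / (10) = 1.780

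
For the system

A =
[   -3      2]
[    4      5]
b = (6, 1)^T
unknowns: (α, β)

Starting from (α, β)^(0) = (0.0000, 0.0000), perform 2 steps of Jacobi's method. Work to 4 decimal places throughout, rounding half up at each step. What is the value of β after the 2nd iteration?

1.8000

Iteration 1:
  α = (6 - (2)·0.0000) / (-3) = -2.0000
  β = (1 - (4)·0.0000) / (5) = 0.2000
Iteration 2:
  α = (6 - (2)·0.2000) / (-3) = -1.8667
  β = (1 - (4)·-2.0000) / (5) = 1.8000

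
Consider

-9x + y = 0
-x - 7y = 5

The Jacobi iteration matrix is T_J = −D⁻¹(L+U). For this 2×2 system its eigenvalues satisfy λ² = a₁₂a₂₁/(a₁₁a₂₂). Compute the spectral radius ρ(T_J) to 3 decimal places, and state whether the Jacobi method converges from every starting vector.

0.126

a₁₂a₂₁/(a₁₁a₂₂) = (1)·(-1) / ((-9)·(-7)) = -0.015873
ρ = √|-0.015873| = √0.015873 = 0.126
ρ < 1, so Jacobi converges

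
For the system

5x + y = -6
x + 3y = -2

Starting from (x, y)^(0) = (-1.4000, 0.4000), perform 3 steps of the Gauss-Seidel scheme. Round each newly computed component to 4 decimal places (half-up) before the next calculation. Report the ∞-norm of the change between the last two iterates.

Iteration 1:
  x = (-6 - (1)·0.4000) / (5) = -1.2800
  y = (-2 - (1)·-1.2800) / (3) = -0.2400
Iteration 2:
  x = (-6 - (1)·-0.2400) / (5) = -1.1520
  y = (-2 - (1)·-1.1520) / (3) = -0.2827
Iteration 3:
  x = (-6 - (1)·-0.2827) / (5) = -1.1435
  y = (-2 - (1)·-1.1435) / (3) = -0.2855
Change: (0.0085, -0.0028) → max |·| = 0.0085

0.0085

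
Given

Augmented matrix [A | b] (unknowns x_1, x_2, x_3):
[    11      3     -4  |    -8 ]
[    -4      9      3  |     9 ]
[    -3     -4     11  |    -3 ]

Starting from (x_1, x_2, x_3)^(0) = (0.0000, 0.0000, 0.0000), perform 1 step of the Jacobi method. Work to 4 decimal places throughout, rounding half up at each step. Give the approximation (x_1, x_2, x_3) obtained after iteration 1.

(-0.7273, 1.0000, -0.2727)

Iteration 1:
  x_1 = (-8 - (3)·0.0000 - (-4)·0.0000) / (11) = -0.7273
  x_2 = (9 - (-4)·0.0000 - (3)·0.0000) / (9) = 1.0000
  x_3 = (-3 - (-3)·0.0000 - (-4)·0.0000) / (11) = -0.2727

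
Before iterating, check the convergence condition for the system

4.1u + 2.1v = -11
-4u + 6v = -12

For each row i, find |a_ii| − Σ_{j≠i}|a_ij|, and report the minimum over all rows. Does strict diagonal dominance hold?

row 1: |4.1| − (2.1) = 2
row 2: |6| − (4) = 2
minimum over rows = 2 → strictly diagonally dominant (convergence guaranteed)

2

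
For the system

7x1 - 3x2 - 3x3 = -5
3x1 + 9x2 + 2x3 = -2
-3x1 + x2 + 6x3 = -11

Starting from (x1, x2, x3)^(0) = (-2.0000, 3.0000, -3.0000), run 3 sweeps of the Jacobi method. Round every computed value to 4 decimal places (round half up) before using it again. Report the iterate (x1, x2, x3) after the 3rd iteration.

Iteration 1:
  x1 = (-5 - (-3)·3.0000 - (-3)·-3.0000) / (7) = -0.7143
  x2 = (-2 - (3)·-2.0000 - (2)·-3.0000) / (9) = 1.1111
  x3 = (-11 - (-3)·-2.0000 - (1)·3.0000) / (6) = -3.3333
Iteration 2:
  x1 = (-5 - (-3)·1.1111 - (-3)·-3.3333) / (7) = -1.6667
  x2 = (-2 - (3)·-0.7143 - (2)·-3.3333) / (9) = 0.7566
  x3 = (-11 - (-3)·-0.7143 - (1)·1.1111) / (6) = -2.3757
Iteration 3:
  x1 = (-5 - (-3)·0.7566 - (-3)·-2.3757) / (7) = -1.4082
  x2 = (-2 - (3)·-1.6667 - (2)·-2.3757) / (9) = 0.8613
  x3 = (-11 - (-3)·-1.6667 - (1)·0.7566) / (6) = -2.7928

(-1.4082, 0.8613, -2.7928)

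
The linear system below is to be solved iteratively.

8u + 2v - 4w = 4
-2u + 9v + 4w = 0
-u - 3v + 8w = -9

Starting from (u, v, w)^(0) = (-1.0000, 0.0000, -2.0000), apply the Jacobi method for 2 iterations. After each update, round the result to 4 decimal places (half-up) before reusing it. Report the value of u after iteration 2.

Iteration 1:
  u = (4 - (2)·0.0000 - (-4)·-2.0000) / (8) = -0.5000
  v = (0 - (-2)·-1.0000 - (4)·-2.0000) / (9) = 0.6667
  w = (-9 - (-1)·-1.0000 - (-3)·0.0000) / (8) = -1.2500
Iteration 2:
  u = (4 - (2)·0.6667 - (-4)·-1.2500) / (8) = -0.2917
  v = (0 - (-2)·-0.5000 - (4)·-1.2500) / (9) = 0.4444
  w = (-9 - (-1)·-0.5000 - (-3)·0.6667) / (8) = -0.9375

-0.2917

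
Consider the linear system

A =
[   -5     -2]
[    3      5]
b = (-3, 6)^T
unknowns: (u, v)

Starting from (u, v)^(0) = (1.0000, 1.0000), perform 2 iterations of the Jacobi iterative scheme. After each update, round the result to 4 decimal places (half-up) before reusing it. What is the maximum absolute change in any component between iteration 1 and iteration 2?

0.4800

Iteration 1:
  u = (-3 - (-2)·1.0000) / (-5) = 0.2000
  v = (6 - (3)·1.0000) / (5) = 0.6000
Iteration 2:
  u = (-3 - (-2)·0.6000) / (-5) = 0.3600
  v = (6 - (3)·0.2000) / (5) = 1.0800
Change: (0.1600, 0.4800) → max |·| = 0.4800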